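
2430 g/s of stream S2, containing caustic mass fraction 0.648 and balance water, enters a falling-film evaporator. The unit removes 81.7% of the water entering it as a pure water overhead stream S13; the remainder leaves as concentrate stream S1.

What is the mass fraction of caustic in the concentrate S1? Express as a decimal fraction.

caustic is not removed: 2430×0.648 = 1574.6 g/s of caustic enters S1.
water entering = 2430×0.352 = 855.36 g/s; overhead removed = 0.817×855.36 = 698.83 g/s.
Concentrate = 2430 − 698.83 = 1731.2 g/s.
Mass fraction = 1574.6/1731.2 = 0.910.

0.910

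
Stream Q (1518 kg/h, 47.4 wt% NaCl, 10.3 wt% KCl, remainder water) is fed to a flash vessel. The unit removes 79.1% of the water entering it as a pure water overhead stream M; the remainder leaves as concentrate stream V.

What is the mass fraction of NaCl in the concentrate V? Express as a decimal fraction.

0.712

NaCl is not removed: 1518×0.474 = 719.53 kg/h of NaCl enters V.
water entering = 1518×0.423 = 642.11 kg/h; overhead removed = 0.791×642.11 = 507.91 kg/h.
Concentrate = 1518 − 507.91 = 1010.1 kg/h.
Mass fraction = 719.53/1010.1 = 0.712.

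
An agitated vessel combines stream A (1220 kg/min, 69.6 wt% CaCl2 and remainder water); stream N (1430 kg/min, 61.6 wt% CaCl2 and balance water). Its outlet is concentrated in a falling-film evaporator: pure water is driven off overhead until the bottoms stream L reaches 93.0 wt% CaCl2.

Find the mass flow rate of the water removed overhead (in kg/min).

789.8 kg/min

CaCl2 entering = 1220×0.696 + 1430×0.616 = 1730 kg/min.
All CaCl2 reports to L, so L = 1730/0.930 = 1860.2 kg/min.
Total feed = 2650 kg/min; overhead = 2650 − 1860.2 = 789.78 kg/min.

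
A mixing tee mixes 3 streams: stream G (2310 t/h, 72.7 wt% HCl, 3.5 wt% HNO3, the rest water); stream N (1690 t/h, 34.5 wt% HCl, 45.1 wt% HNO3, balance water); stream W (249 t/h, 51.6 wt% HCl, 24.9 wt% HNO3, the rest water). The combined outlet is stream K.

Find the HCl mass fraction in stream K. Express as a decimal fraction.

Total flow out = 2310 + 1690 + 249 = 4249 t/h.
HCl in = 2310×0.727 + 1690×0.345 + 249×0.516 = 2390.9 t/h.
HCl mass fraction in K = 2390.9/4249 = 0.5627.

0.5627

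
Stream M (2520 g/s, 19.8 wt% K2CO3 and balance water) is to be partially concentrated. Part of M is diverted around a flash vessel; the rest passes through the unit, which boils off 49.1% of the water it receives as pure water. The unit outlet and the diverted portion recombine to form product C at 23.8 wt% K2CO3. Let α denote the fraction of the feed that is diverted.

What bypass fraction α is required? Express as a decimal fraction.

0.573

All 2520×0.198 = 498.96 g/s of K2CO3 reaches C, so C = 498.96/0.238 = 2096.5 g/s and vapour = 423.53 g/s.
The evaporator receives (1−α)·2520 of feed at 0.802 water and removes 0.491 of that water:
0.491×0.802×(1−α)×2520 = 423.53
(1−α) = 423.53/992.33 = 0.4268;  α = 0.5732.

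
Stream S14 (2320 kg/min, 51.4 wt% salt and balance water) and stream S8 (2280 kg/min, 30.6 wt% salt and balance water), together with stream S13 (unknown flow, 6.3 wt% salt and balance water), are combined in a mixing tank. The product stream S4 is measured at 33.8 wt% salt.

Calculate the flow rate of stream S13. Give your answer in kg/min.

1219 kg/min

Let S13 be the unknown flow. Total out = 4600 + S13.
salt balance: 1890.2 + 0.063·S13 = 0.338·(4600 + S13)
(0.063 − 0.338)·S13 = 0.338×4600 − 1890.2 = -335.36
S13 = -335.36 / -0.275 = 1219.5 kg/min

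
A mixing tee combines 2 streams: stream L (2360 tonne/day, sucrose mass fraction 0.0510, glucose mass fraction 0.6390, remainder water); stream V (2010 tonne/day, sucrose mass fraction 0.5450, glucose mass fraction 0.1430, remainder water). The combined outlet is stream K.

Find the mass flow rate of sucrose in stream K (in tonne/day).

sucrose out = sucrose in = 2360×0.051 + 2010×0.545 = 1215.8 tonne/day.

1216 tonne/day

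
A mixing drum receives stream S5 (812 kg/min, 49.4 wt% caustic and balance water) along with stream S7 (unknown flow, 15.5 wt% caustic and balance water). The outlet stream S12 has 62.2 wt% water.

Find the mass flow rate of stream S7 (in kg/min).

422.4 kg/min

Let S7 be the unknown flow. Total out = 812 + S7.
water balance: 410.87 + 0.845·S7 = 0.622·(812 + S7)
(0.845 − 0.622)·S7 = 0.622×812 − 410.87 = 94.192
S7 = 94.192 / 0.223 = 422.39 kg/min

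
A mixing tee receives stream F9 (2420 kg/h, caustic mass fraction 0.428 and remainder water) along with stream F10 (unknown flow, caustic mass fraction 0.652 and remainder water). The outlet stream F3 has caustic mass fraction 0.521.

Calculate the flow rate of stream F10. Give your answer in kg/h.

Let F10 be the unknown flow. Total out = 2420 + F10.
caustic balance: 1035.8 + 0.652·F10 = 0.521·(2420 + F10)
(0.652 − 0.521)·F10 = 0.521×2420 − 1035.8 = 225.06
F10 = 225.06 / 0.131 = 1718 kg/h

1718 kg/h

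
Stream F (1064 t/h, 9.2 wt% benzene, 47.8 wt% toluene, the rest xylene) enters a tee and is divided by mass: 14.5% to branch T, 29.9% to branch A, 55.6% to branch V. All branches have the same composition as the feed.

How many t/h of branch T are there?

Branch T flow = 0.145×1064 = 154.28 t/h.

154.3 t/h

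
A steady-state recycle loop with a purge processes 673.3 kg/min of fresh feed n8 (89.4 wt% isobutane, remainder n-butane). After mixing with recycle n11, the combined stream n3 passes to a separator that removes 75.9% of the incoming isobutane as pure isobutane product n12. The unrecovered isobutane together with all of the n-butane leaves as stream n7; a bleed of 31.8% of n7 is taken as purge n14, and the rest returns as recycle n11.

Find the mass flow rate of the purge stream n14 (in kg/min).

126.6 kg/min

n-butane enters only via n8 and leaves only via the purge: 673.3×0.106 = 0.318×(n-butane in n7), and the separator passes all n-butane, so n-butane in n3 = n-butane in n7 = 224.43 kg/min.
isobutane in n3: m_A = 673.3×0.894 + (1−0.318)·(1−0.759)·m_A, so m_A = 601.93/0.8356 = 720.32 kg/min.
n7 = (1−0.759)×720.32 + 224.43 = 398.03 kg/min.
Purge n14 = 0.318×398.03 = 126.57 kg/min.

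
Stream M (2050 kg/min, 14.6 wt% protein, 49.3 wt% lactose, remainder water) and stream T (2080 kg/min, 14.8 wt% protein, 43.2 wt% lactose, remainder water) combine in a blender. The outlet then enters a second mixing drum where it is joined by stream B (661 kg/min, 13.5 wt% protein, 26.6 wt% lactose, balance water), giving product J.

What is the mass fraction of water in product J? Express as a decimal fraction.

Overall, product flow = 4791 kg/min.
water in = 2050×0.361 + 2080×0.420 + 661×0.599 = 2009.6 kg/min.
water fraction in J = 0.419.

0.419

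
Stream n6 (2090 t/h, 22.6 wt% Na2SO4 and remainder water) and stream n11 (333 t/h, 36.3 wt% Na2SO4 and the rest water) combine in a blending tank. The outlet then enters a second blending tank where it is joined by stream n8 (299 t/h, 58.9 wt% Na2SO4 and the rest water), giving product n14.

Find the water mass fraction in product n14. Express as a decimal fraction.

Overall, product flow = 2722 t/h.
water in = 2090×0.774 + 333×0.637 + 299×0.411 = 1952.7 t/h.
water fraction in n14 = 0.717.

0.717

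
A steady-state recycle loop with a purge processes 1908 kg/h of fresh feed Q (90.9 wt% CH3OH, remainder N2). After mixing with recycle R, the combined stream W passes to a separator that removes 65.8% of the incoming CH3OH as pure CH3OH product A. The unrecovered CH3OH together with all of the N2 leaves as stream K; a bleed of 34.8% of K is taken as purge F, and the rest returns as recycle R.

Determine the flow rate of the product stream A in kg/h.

1469 kg/h

CH3OH in W: m_A = 1908×0.909 + (1−0.348)·(1−0.658)·m_A, so m_A = 1734.4/0.7770 = 2232.1 kg/h.
Product A = 0.658×2232.1 = 1468.7 kg/h.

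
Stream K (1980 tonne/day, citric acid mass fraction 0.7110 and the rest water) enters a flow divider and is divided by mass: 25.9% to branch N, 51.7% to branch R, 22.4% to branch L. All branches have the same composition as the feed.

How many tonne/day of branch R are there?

Branch R flow = 0.517×1980 = 1023.7 tonne/day.

1024 tonne/day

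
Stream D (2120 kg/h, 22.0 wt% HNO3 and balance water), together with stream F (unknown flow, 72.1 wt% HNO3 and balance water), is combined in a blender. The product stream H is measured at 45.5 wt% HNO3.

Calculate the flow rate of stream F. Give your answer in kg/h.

1873 kg/h

Let F be the unknown flow. Total out = 2120 + F.
HNO3 balance: 466.4 + 0.721·F = 0.455·(2120 + F)
(0.721 − 0.455)·F = 0.455×2120 − 466.4 = 498.2
F = 498.2 / 0.266 = 1872.9 kg/h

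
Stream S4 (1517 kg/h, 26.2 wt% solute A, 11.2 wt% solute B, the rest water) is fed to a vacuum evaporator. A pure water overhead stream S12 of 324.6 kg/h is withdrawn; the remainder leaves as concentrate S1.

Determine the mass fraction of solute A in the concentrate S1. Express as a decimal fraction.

solute A is not removed: 1517×0.262 = 397.45 kg/h of solute A enters S1.
Concentrate = 1517 − 324.6 = 1192.4 kg/h.
Mass fraction = 397.45/1192.4 = 0.333.

0.333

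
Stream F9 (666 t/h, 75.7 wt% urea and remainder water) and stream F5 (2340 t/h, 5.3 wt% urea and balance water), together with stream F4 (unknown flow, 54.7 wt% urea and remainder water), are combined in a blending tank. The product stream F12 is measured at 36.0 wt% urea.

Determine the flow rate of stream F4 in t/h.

Let F4 be the unknown flow. Total out = 3006 + F4.
urea balance: 628.18 + 0.547·F4 = 0.360·(3006 + F4)
(0.547 − 0.360)·F4 = 0.360×3006 − 628.18 = 453.98
F4 = 453.98 / 0.187 = 2427.7 t/h

2428 t/h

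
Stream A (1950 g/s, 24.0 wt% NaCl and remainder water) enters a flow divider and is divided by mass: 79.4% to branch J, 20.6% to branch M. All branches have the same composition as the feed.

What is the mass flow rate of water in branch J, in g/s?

1177 g/s

Branch J total = 0.794×1950 = 1548.3 g/s.
water in J = 0.760×1548.3 = 1176.7 g/s.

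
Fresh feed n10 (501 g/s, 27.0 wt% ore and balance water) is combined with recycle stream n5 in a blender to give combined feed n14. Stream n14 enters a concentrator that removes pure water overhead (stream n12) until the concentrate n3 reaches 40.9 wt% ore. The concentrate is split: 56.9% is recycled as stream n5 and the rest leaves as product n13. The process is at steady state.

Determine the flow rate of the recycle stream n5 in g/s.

Overall ore balance (none leaves overhead): ore in fresh feed = ore in product, i.e. 501×0.270 = (1−0.569)·n3·0.409.
n3 = 135.27/(0.409×0.431) = 767.36 g/s.
Recycle n5 = 0.569×767.36 = 436.63 g/s.

436.6 g/s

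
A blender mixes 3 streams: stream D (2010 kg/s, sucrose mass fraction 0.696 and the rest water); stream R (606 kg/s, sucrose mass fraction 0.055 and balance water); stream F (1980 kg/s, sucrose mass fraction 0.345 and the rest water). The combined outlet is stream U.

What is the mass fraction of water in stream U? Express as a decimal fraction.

0.540

Total flow out = 2010 + 606 + 1980 = 4596 kg/s.
water in = 2010×0.304 + 606×0.945 + 1980×0.655 = 2480.6 kg/s.
water mass fraction in U = 2480.6/4596 = 0.540.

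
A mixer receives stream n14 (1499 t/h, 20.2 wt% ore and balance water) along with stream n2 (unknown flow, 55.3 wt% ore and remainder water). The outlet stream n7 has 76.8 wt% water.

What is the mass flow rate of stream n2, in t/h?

140.1 t/h

Let n2 be the unknown flow. Total out = 1499 + n2.
water balance: 1196.2 + 0.447·n2 = 0.768·(1499 + n2)
(0.447 − 0.768)·n2 = 0.768×1499 − 1196.2 = -44.97
n2 = -44.97 / -0.321 = 140.09 t/h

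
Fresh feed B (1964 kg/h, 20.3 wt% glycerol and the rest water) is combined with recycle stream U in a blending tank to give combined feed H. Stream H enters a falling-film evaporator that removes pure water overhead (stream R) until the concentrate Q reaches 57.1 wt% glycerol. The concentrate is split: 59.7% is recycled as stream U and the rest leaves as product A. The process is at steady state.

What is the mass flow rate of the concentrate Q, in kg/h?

Overall glycerol balance (none leaves overhead): glycerol in fresh feed = glycerol in product, i.e. 1964×0.203 = (1−0.597)·Q·0.571.
Q = 398.69/(0.571×0.403) = 1732.6 kg/h.

1733 kg/h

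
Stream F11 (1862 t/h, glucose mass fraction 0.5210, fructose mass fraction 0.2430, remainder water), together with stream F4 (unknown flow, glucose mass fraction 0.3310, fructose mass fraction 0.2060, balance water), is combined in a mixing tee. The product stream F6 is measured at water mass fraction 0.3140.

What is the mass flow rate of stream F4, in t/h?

Let F4 be the unknown flow. Total out = 1862 + F4.
water balance: 439.43 + 0.463·F4 = 0.314·(1862 + F4)
(0.463 − 0.314)·F4 = 0.314×1862 − 439.43 = 145.24
F4 = 145.24 / 0.149 = 974.74 t/h

974.7 t/h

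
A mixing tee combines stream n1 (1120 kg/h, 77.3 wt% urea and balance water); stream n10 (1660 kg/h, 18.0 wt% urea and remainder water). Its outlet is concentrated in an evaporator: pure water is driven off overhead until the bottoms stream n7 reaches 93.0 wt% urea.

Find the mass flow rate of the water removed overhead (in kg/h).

urea entering = 1120×0.773 + 1660×0.180 = 1164.6 kg/h.
All urea reports to n7, so n7 = 1164.6/0.930 = 1252.2 kg/h.
Total feed = 2780 kg/h; overhead = 2780 − 1252.2 = 1527.8 kg/h.

1528 kg/h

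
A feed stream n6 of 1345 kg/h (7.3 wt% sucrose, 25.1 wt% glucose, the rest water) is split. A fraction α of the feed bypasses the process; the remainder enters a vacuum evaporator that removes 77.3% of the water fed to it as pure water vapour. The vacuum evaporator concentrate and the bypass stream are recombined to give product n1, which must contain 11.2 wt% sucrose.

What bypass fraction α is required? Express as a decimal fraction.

All 1345×0.073 = 98.185 kg/h of sucrose reaches n1, so n1 = 98.185/0.112 = 876.65 kg/h and vapour = 468.35 kg/h.
The evaporator receives (1−α)·1345 of feed at 0.676 water and removes 0.773 of that water:
0.773×0.676×(1−α)×1345 = 468.35
(1−α) = 468.35/702.83 = 0.6664;  α = 0.3336.

0.334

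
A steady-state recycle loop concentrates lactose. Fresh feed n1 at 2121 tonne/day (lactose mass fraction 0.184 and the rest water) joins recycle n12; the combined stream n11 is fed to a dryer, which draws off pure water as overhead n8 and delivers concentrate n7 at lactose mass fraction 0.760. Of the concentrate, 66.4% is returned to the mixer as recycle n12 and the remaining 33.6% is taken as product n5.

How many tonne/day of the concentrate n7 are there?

1528 tonne/day

Overall lactose balance (none leaves overhead): lactose in fresh feed = lactose in product, i.e. 2121×0.184 = (1−0.664)·n7·0.760.
n7 = 390.26/(0.760×0.336) = 1528.3 tonne/day.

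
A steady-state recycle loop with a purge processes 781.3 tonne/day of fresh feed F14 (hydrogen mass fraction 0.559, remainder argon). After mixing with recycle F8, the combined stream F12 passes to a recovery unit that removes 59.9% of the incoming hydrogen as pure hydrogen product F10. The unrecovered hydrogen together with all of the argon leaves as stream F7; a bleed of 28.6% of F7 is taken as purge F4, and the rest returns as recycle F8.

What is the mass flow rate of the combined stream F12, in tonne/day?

argon enters only via F14 and leaves only via the purge: 781.3×0.441 = 0.286×(argon in F7), and the recovery unit passes all argon, so argon in F12 = argon in F7 = 1204.7 tonne/day.
hydrogen in F12: m_A = 781.3×0.559 + (1−0.286)·(1−0.599)·m_A, so m_A = 436.75/0.7137 = 611.96 tonne/day.
F12 = 611.96 + 1204.7 = 1816.7 tonne/day.

1817 tonne/day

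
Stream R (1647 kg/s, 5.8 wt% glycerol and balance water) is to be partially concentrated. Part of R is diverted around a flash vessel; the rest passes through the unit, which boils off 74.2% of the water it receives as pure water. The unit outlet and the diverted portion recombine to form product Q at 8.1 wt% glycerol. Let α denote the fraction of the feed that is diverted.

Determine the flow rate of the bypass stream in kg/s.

All 1647×0.058 = 95.526 kg/s of glycerol reaches Q, so Q = 95.526/0.081 = 1179.3 kg/s and vapour = 467.67 kg/s.
The evaporator receives (1−α)·1647 of feed at 0.942 water and removes 0.742 of that water:
0.742×0.942×(1−α)×1647 = 467.67
(1−α) = 467.67/1151.2 = 0.4062;  α = 0.5938.
Bypass flow = 0.5938×1647 = 977.91 kg/s.

977.9 kg/s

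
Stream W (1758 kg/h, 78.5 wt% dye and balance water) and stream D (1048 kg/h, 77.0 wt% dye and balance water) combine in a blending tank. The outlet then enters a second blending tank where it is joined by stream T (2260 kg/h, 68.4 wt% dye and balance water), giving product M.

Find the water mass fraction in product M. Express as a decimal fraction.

0.263

Overall, product flow = 5066 kg/h.
water in = 1758×0.215 + 1048×0.230 + 2260×0.316 = 1333.2 kg/h.
water fraction in M = 0.263.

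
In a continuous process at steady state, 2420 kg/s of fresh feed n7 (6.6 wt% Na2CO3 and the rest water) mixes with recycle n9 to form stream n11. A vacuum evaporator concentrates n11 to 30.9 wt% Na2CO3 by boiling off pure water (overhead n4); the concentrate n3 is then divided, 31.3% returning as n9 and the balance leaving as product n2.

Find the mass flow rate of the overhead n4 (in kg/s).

Overall Na2CO3 balance (none leaves overhead): Na2CO3 in fresh feed = Na2CO3 in product, i.e. 2420×0.066 = (1−0.313)·n3·0.309.
n3 = 159.72/(0.309×0.687) = 752.39 kg/s.
Recycle n9 = 0.313×752.39 = 235.5 kg/s.
Combined feed n11 = 2420 + 235.5 = 2655.5 kg/s.
Overhead n4 = n11 − n3 = 2655.5 − 752.39 = 1903.1 kg/s.

1903 kg/s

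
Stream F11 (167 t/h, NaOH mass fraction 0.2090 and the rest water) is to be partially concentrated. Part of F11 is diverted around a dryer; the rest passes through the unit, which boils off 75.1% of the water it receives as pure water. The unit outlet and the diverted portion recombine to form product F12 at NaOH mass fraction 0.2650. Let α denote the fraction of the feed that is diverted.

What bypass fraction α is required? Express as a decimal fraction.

All 167×0.209 = 34.903 t/h of NaOH reaches F12, so F12 = 34.903/0.265 = 131.71 t/h and vapour = 35.291 t/h.
The evaporator receives (1−α)·167 of feed at 0.791 water and removes 0.751 of that water:
0.751×0.791×(1−α)×167 = 35.291
(1−α) = 35.291/99.205 = 0.3557;  α = 0.6443.

0.644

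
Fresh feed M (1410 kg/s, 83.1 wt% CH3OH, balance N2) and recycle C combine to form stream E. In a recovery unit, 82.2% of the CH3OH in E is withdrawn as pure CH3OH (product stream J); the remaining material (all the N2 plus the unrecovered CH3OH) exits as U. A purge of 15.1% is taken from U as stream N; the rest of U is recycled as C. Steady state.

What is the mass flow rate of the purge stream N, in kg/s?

275.4 kg/s

N2 enters only via M and leaves only via the purge: 1410×0.169 = 0.151×(N2 in U), and the recovery unit passes all N2, so N2 in E = N2 in U = 1578.1 kg/s.
CH3OH in E: m_A = 1410×0.831 + (1−0.151)·(1−0.822)·m_A, so m_A = 1171.7/0.8489 = 1380.3 kg/s.
U = (1−0.822)×1380.3 + 1578.1 = 1823.8 kg/s.
Purge N = 0.151×1823.8 = 275.39 kg/s.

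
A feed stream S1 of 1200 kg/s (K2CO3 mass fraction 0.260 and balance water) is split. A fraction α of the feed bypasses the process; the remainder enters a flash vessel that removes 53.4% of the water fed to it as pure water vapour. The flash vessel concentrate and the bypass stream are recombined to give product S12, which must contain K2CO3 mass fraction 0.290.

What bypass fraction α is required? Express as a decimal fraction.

All 1200×0.260 = 312 kg/s of K2CO3 reaches S12, so S12 = 312/0.290 = 1075.9 kg/s and vapour = 124.14 kg/s.
The evaporator receives (1−α)·1200 of feed at 0.740 water and removes 0.534 of that water:
0.534×0.740×(1−α)×1200 = 124.14
(1−α) = 124.14/474.19 = 0.2618;  α = 0.7382.

0.738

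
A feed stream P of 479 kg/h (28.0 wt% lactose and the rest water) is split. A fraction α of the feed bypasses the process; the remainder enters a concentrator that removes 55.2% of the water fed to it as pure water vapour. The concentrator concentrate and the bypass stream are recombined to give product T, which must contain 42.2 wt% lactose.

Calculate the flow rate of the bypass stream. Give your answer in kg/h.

All 479×0.280 = 134.12 kg/h of lactose reaches T, so T = 134.12/0.422 = 317.82 kg/h and vapour = 161.18 kg/h.
The evaporator receives (1−α)·479 of feed at 0.720 water and removes 0.552 of that water:
0.552×0.720×(1−α)×479 = 161.18
(1−α) = 161.18/190.37 = 0.8467;  α = 0.1533.
Bypass flow = 0.1533×479 = 73.454 kg/h.

73.45 kg/h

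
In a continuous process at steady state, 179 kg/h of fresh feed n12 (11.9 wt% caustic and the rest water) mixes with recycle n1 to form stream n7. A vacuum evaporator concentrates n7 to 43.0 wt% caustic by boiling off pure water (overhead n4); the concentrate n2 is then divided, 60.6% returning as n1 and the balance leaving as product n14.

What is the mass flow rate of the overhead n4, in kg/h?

Overall caustic balance (none leaves overhead): caustic in fresh feed = caustic in product, i.e. 179×0.119 = (1−0.606)·n2·0.430.
n2 = 21.301/(0.430×0.394) = 125.73 kg/h.
Recycle n1 = 0.606×125.73 = 76.192 kg/h.
Combined feed n7 = 179 + 76.192 = 255.19 kg/h.
Overhead n4 = n7 − n2 = 255.19 − 125.73 = 129.46 kg/h.

129.5 kg/h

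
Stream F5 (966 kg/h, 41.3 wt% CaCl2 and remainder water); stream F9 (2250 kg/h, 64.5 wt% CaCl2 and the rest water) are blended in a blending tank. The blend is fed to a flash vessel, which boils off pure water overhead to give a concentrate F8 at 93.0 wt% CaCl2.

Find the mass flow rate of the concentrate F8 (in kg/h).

CaCl2 entering = 966×0.413 + 2250×0.645 = 1850.2 kg/h.
All CaCl2 reports to F8, so F8 = 1850.2/0.930 = 1989.5 kg/h.

1989 kg/h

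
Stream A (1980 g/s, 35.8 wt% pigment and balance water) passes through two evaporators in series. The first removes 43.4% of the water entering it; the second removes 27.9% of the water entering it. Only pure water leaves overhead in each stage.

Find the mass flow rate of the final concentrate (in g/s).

1228 g/s

water in feed = 1980×0.642 = 1271.2 g/s.
After stage 1: water left = (1−0.434)×1271.2 = 719.48; stream total = 1428.3 g/s.
After stage 2: water left = (1−0.279)×719.48 = 518.74; final concentrate = 1227.6 g/s.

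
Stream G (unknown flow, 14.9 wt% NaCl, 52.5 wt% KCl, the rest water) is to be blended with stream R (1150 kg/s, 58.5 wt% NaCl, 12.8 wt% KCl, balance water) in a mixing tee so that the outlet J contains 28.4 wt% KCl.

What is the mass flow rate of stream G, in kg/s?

744.4 kg/s

Let G be the unknown flow. Total out = 1150 + G.
KCl balance: 147.2 + 0.525·G = 0.284·(1150 + G)
(0.525 − 0.284)·G = 0.284×1150 − 147.2 = 179.4
G = 179.4 / 0.241 = 744.4 kg/s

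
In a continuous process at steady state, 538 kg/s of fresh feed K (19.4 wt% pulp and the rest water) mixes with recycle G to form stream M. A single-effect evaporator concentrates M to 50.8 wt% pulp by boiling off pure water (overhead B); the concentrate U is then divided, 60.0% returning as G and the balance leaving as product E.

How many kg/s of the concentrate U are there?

513.6 kg/s

Overall pulp balance (none leaves overhead): pulp in fresh feed = pulp in product, i.e. 538×0.194 = (1−0.600)·U·0.508.
U = 104.37/(0.508×0.400) = 513.64 kg/s.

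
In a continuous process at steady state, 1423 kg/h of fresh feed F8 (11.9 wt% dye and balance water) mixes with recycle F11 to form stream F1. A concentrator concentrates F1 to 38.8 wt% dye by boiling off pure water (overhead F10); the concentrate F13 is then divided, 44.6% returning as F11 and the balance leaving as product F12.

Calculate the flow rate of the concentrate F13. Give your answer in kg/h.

787.8 kg/h

Overall dye balance (none leaves overhead): dye in fresh feed = dye in product, i.e. 1423×0.119 = (1−0.446)·F13·0.388.
F13 = 169.34/(0.388×0.554) = 787.79 kg/h.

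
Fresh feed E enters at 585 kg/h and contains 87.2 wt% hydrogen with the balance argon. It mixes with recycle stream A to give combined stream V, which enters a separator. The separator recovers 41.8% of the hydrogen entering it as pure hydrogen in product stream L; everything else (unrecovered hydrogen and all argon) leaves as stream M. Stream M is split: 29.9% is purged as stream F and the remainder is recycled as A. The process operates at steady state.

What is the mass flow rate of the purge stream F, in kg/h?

argon enters only via E and leaves only via the purge: 585×0.128 = 0.299×(argon in M), and the separator passes all argon, so argon in V = argon in M = 250.43 kg/h.
hydrogen in V: m_A = 585×0.872 + (1−0.299)·(1−0.418)·m_A, so m_A = 510.12/0.5920 = 861.66 kg/h.
M = (1−0.418)×861.66 + 250.43 = 751.92 kg/h.
Purge F = 0.299×751.92 = 224.82 kg/h.

224.8 kg/h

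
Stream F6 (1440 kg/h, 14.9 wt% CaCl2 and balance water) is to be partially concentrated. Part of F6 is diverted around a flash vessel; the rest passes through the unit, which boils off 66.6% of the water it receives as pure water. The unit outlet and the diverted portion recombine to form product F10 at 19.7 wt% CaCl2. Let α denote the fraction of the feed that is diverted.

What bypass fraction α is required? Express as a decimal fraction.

0.570

All 1440×0.149 = 214.56 kg/h of CaCl2 reaches F10, so F10 = 214.56/0.197 = 1089.1 kg/h and vapour = 350.86 kg/h.
The evaporator receives (1−α)·1440 of feed at 0.851 water and removes 0.666 of that water:
0.666×0.851×(1−α)×1440 = 350.86
(1−α) = 350.86/816.14 = 0.4299;  α = 0.5701.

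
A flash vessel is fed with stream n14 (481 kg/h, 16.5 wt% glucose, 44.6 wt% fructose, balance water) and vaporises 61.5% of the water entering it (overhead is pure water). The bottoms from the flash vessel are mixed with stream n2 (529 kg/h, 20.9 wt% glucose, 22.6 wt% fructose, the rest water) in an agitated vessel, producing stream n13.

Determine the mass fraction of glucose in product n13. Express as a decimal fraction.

Vapour removed = 0.615×0.389×481 = 115.07 kg/h; concentrate = 365.93 kg/h.
glucose reaching the mixer = 79.365 (from concentrate) + 529×0.209 = 189.93 kg/h.
Product flow = 365.93 + 529 = 894.93 kg/h; glucose fraction = 0.212.

0.212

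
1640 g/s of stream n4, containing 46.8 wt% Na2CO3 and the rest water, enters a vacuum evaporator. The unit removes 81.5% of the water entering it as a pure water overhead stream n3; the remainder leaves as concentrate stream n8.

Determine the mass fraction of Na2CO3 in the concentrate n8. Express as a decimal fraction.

0.826

Na2CO3 is not removed: 1640×0.468 = 767.52 g/s of Na2CO3 enters n8.
water entering = 1640×0.532 = 872.48 g/s; overhead removed = 0.815×872.48 = 711.07 g/s.
Concentrate = 1640 − 711.07 = 928.93 g/s.
Mass fraction = 767.52/928.93 = 0.826.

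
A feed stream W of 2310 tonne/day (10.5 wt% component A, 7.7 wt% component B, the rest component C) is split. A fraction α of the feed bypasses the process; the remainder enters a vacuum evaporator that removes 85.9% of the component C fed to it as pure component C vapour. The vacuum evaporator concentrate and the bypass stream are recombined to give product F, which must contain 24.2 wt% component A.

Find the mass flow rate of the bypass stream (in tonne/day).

448.9 tonne/day

All 2310×0.105 = 242.55 tonne/day of component A reaches F, so F = 242.55/0.242 = 1002.3 tonne/day and vapour = 1307.7 tonne/day.
The evaporator receives (1−α)·2310 of feed at 0.818 component C and removes 0.859 of that component C:
0.859×0.818×(1−α)×2310 = 1307.7
(1−α) = 1307.7/1623.1 = 0.8057;  α = 0.1943.
Bypass flow = 0.1943×2310 = 448.9 tonne/day.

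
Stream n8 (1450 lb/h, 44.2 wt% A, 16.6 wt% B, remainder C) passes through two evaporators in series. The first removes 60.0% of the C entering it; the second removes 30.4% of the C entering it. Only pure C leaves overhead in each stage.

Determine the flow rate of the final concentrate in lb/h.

C in feed = 1450×0.392 = 568.4 lb/h.
After stage 1: C left = (1−0.600)×568.4 = 227.36; stream total = 1109 lb/h.
After stage 2: C left = (1−0.304)×227.36 = 158.24; final concentrate = 1039.8 lb/h.

1040 lb/h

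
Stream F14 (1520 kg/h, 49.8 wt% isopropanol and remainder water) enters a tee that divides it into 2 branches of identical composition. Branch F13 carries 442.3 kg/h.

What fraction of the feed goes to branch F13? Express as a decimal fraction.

0.291

Fraction to F13 = 442.3/1520 = 0.2910.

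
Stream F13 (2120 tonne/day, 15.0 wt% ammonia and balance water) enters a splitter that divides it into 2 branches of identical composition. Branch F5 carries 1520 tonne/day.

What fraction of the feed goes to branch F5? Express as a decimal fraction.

Fraction to F5 = 1520/2120 = 0.7170.

0.717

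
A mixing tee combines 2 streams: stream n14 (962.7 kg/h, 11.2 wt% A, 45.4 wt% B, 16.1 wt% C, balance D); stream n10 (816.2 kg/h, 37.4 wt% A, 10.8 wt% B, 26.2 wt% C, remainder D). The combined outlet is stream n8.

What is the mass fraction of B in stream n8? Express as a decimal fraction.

Total flow out = 962.7 + 816.2 = 1778.9 kg/h.
B in = 962.7×0.454 + 816.2×0.108 = 525.22 kg/h.
B mass fraction in n8 = 525.22/1778.9 = 0.295.

0.295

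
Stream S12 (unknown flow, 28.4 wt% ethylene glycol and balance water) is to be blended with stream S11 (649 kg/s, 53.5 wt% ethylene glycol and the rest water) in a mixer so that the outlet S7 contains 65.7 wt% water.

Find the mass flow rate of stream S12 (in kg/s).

Let S12 be the unknown flow. Total out = 649 + S12.
water balance: 301.79 + 0.716·S12 = 0.657·(649 + S12)
(0.716 − 0.657)·S12 = 0.657×649 − 301.79 = 124.61
S12 = 124.61 / 0.059 = 2112 kg/s

2112 kg/s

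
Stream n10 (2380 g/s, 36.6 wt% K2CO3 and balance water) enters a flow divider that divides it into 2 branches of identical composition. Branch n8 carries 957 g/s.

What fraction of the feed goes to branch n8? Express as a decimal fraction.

0.402

Fraction to n8 = 957/2380 = 0.4021.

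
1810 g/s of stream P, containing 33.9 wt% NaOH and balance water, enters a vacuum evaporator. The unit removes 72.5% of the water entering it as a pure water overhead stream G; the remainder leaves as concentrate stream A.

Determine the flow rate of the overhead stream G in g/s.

867.4 g/s

water entering = 1810×0.661 = 1196.4 g/s; overhead removed = 0.725×1196.4 = 867.4 g/s.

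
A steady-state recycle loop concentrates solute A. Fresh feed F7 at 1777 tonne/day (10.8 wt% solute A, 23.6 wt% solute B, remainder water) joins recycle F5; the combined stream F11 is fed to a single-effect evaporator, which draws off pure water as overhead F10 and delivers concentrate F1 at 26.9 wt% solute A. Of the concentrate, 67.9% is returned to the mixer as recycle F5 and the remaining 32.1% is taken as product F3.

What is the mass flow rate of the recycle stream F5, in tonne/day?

1509 tonne/day

Overall solute A balance (none leaves overhead): solute A in fresh feed = solute A in product, i.e. 1777×0.108 = (1−0.679)·F1·0.269.
F1 = 191.92/(0.269×0.321) = 2222.6 tonne/day.
Recycle F5 = 0.679×2222.6 = 1509.1 tonne/day.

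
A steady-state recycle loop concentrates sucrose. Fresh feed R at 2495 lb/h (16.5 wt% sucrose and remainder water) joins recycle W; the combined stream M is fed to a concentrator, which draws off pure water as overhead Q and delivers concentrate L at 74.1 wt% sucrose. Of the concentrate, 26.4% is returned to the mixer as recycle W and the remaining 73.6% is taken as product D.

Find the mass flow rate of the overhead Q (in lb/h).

1939 lb/h

Overall sucrose balance (none leaves overhead): sucrose in fresh feed = sucrose in product, i.e. 2495×0.165 = (1−0.264)·L·0.741.
L = 411.68/(0.741×0.736) = 754.85 lb/h.
Recycle W = 0.264×754.85 = 199.28 lb/h.
Combined feed M = 2495 + 199.28 = 2694.3 lb/h.
Overhead Q = M − L = 2694.3 − 754.85 = 1939.4 lb/h.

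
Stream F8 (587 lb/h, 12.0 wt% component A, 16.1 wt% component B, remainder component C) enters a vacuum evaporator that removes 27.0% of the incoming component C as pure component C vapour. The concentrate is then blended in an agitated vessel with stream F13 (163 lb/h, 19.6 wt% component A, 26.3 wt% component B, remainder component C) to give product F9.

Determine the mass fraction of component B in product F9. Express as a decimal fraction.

0.2160

Vapour removed = 0.270×0.719×587 = 113.95 lb/h; concentrate = 473.05 lb/h.
component B reaching the mixer = 94.507 (from concentrate) + 163×0.263 = 137.38 lb/h.
Product flow = 473.05 + 163 = 636.05 lb/h; component B fraction = 0.2160.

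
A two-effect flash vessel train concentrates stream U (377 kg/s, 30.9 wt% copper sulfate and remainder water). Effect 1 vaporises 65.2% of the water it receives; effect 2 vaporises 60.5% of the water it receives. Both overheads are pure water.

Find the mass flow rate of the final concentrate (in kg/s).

152.3 kg/s

water in feed = 377×0.691 = 260.51 kg/s.
After stage 1: water left = (1−0.652)×260.51 = 90.656; stream total = 207.15 kg/s.
After stage 2: water left = (1−0.605)×90.656 = 35.809; final concentrate = 152.3 kg/s.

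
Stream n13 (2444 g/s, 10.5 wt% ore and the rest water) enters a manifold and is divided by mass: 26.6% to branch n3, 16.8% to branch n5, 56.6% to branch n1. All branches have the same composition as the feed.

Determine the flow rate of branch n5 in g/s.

410.6 g/s

Branch n5 flow = 0.168×2444 = 410.59 g/s.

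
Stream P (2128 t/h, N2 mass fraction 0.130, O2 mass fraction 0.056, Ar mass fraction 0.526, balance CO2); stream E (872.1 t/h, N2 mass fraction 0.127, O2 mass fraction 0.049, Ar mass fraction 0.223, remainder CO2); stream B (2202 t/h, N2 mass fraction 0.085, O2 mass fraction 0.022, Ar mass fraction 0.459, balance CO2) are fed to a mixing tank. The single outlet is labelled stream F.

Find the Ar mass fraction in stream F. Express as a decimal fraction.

Total flow out = 2128 + 872.1 + 2202 = 5202.1 t/h.
Ar in = 2128×0.526 + 872.1×0.223 + 2202×0.459 = 2324.5 t/h.
Ar mass fraction in F = 2324.5/5202.1 = 0.447.

0.447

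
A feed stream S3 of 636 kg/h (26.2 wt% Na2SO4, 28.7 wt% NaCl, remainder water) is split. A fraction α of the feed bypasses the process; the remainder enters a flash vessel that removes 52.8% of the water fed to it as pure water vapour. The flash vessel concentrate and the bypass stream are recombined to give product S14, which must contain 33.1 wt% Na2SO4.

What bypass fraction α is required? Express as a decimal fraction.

All 636×0.262 = 166.63 kg/h of Na2SO4 reaches S14, so S14 = 166.63/0.331 = 503.42 kg/h and vapour = 132.58 kg/h.
The evaporator receives (1−α)·636 of feed at 0.451 water and removes 0.528 of that water:
0.528×0.451×(1−α)×636 = 132.58
(1−α) = 132.58/151.45 = 0.8754;  α = 0.1246.

0.125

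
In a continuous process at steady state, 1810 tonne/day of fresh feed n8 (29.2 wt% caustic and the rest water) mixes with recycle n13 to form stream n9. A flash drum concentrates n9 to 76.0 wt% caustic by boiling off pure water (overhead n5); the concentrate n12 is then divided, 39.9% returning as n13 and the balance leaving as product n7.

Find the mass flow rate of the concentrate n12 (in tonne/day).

Overall caustic balance (none leaves overhead): caustic in fresh feed = caustic in product, i.e. 1810×0.292 = (1−0.399)·n12·0.760.
n12 = 528.52/(0.760×0.601) = 1157.1 tonne/day.

1157 tonne/day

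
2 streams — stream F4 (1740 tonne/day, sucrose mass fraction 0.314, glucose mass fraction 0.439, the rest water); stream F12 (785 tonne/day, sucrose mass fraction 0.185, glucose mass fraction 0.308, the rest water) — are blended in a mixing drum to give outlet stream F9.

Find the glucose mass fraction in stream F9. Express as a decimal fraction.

Total flow out = 1740 + 785 = 2525 tonne/day.
glucose in = 1740×0.439 + 785×0.308 = 1005.6 tonne/day.
glucose mass fraction in F9 = 1005.6/2525 = 0.398.

0.398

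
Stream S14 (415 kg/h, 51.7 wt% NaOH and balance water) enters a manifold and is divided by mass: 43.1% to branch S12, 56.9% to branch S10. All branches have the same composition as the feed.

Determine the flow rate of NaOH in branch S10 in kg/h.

122.1 kg/h

Branch S10 total = 0.569×415 = 236.13 kg/h.
NaOH in S10 = 0.517×236.13 = 122.08 kg/h.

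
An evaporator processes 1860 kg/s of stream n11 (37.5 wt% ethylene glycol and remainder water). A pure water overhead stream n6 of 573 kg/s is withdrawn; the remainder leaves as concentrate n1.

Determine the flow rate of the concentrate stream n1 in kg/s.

1287 kg/s

Concentrate = 1860 − 573 = 1287 kg/s.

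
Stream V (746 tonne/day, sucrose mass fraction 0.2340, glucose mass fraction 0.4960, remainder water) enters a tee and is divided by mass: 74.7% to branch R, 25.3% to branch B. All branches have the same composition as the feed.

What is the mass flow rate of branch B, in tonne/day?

Branch B flow = 0.253×746 = 188.74 tonne/day.

188.7 tonne/day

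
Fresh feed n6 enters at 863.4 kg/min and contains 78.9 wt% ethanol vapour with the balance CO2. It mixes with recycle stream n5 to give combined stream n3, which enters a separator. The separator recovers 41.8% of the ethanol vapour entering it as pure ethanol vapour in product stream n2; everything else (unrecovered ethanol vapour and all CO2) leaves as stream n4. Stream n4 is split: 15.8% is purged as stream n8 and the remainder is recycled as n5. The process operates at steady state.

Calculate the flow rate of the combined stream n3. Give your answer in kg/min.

CO2 enters only via n6 and leaves only via the purge: 863.4×0.211 = 0.158×(CO2 in n4), and the separator passes all CO2, so CO2 in n3 = CO2 in n4 = 1153 kg/min.
ethanol vapour in n3: m_A = 863.4×0.789 + (1−0.158)·(1−0.418)·m_A, so m_A = 681.22/0.5100 = 1335.8 kg/min.
n3 = 1335.8 + 1153 = 2488.9 kg/min.

2489 kg/min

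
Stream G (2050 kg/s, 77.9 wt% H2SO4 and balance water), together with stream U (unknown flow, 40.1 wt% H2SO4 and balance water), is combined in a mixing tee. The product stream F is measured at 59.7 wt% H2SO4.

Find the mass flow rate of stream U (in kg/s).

Let U be the unknown flow. Total out = 2050 + U.
H2SO4 balance: 1597 + 0.401·U = 0.597·(2050 + U)
(0.401 − 0.597)·U = 0.597×2050 − 1597 = -373.1
U = -373.1 / -0.196 = 1903.6 kg/s

1904 kg/s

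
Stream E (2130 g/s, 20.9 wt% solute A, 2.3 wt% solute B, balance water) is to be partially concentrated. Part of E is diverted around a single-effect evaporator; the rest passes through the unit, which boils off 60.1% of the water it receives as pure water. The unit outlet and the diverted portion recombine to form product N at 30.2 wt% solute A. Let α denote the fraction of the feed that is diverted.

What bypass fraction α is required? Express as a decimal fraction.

All 2130×0.209 = 445.17 g/s of solute A reaches N, so N = 445.17/0.302 = 1474.1 g/s and vapour = 655.93 g/s.
The evaporator receives (1−α)·2130 of feed at 0.768 water and removes 0.601 of that water:
0.601×0.768×(1−α)×2130 = 655.93
(1−α) = 655.93/983.14 = 0.6672;  α = 0.3328.

0.333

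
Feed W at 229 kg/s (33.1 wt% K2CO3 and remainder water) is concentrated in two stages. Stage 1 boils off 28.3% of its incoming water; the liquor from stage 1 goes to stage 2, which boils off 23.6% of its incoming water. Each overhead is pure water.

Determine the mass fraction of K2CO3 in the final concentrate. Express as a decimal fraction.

0.475

water in feed = 229×0.669 = 153.2 kg/s.
After stage 1: water left = (1−0.283)×153.2 = 109.85; stream total = 185.64 kg/s.
After stage 2: water left = (1−0.236)×109.85 = 83.922; final concentrate = 159.72 kg/s.
K2CO3 fraction = 75.799/159.72 = 0.475.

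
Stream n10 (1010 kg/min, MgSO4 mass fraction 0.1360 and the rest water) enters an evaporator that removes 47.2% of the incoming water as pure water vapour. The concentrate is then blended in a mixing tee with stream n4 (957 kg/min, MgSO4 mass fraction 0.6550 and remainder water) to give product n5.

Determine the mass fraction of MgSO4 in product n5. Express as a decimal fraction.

Vapour removed = 0.472×0.864×1010 = 411.89 kg/min; concentrate = 598.11 kg/min.
MgSO4 reaching the mixer = 137.36 (from concentrate) + 957×0.655 = 764.2 kg/min.
Product flow = 598.11 + 957 = 1555.1 kg/min; MgSO4 fraction = 0.4914.

0.4914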